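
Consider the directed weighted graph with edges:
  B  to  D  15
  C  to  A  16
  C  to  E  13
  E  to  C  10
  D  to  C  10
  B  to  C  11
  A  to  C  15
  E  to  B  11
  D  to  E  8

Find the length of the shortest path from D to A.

Candidate routes:
D → E → C → A: 8 + 10 + 16 = 34
D → E → B → C → A: 8 + 11 + 11 + 16 = 46
D → C → A: 10 + 16 = 26
Shortest: 26.

26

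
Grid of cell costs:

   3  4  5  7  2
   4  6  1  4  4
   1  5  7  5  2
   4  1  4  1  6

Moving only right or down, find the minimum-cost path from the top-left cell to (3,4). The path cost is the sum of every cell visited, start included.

24

Best path: (0,0) -> (1,0) -> (2,0) -> (3,0) -> (3,1) -> (3,2) -> (3,3) -> (3,4)
Cost: 3 + 4 + 1 + 4 + 1 + 4 + 1 + 6 = 24
(Top row then right column would cost 33.)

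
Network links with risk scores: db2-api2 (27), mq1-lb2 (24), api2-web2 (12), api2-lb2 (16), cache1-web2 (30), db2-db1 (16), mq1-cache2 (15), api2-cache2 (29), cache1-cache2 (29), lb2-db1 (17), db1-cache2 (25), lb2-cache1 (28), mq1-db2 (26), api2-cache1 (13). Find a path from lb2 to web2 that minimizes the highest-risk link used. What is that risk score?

16

A few of the lb2→web2 routes:
lb2→db1→db2→api2→web2: max(17, 16, 27, 12) = 27
lb2→api2→web2: max(16, 12) = 16
lb2→db1→cache2→mq1→db2→api2→web2: max(17, 25, 15, 26, 27, 12) = 27
The minimum achievable maximum is 16.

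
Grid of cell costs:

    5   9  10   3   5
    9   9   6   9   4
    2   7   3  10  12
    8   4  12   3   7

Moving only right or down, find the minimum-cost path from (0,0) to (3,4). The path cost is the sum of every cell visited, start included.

46

Cheapest: (0,0)→(1,0)→(2,0)→(2,1)→(2,2)→(2,3)→(3,3)→(3,4)
  5 + 9 + 2 + 7 + 3 + 10 + 3 + 7 = 46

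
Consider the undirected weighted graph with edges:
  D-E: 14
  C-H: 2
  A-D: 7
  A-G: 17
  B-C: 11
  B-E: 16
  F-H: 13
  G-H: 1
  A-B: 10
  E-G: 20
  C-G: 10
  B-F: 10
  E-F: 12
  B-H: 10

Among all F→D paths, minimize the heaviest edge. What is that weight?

10

Checking several routes:
F → E → D: max(12, 14) = 14
F → H → B → A → D: max(13, 10, 10, 7) = 13
F → B → A → D: max(10, 10, 7) = 10
F → H → G → C → B → A → D: max(13, 1, 10, 11, 10, 7) = 13
F → H → C → B → A → D: max(13, 2, 11, 10, 7) = 13
F → E → B → A → D: max(12, 16, 10, 7) = 16
Best route has worst link 10.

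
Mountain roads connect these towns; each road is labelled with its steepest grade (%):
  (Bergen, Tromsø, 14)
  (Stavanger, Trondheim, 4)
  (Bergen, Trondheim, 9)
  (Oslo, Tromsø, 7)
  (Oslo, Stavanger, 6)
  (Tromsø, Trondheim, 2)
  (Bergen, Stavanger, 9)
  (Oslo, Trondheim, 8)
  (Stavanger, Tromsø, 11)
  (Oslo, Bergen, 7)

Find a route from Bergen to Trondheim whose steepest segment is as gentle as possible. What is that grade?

Some routes from Bergen to Trondheim:
Bergen - Stavanger - Oslo - Tromsø - Trondheim: max(9, 6, 7, 2) = 9
Bergen - Stavanger - Trondheim: max(9, 4) = 9
Bergen - Oslo - Tromsø - Trondheim: max(7, 7, 2) = 7
Bergen - Oslo - Trondheim: max(7, 8) = 8
Bergen - Oslo - Stavanger - Trondheim: max(7, 6, 4) = 7
Best route has worst link 7%.

7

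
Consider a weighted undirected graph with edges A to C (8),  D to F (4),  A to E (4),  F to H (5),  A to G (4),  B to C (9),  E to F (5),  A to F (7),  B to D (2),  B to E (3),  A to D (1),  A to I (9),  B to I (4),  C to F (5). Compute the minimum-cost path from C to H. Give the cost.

Comparing a few candidate routes:
C-B-D-F-H: 9 + 2 + 4 + 5 = 20
C-A-D-F-H: 8 + 1 + 4 + 5 = 18
C-F-H: 5 + 5 = 10
The minimum is 10.

10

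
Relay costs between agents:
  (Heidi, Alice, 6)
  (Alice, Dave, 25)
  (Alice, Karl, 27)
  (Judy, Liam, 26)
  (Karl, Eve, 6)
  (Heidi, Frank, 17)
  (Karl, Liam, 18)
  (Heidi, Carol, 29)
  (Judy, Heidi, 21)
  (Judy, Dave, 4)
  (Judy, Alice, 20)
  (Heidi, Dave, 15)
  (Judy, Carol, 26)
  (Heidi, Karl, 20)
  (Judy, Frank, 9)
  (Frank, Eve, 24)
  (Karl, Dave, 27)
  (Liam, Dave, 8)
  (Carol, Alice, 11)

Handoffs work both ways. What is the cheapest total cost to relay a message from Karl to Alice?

26

A few of the Karl→Alice routes:
Karl-Alice: 27
Karl-Dave-Heidi-Alice: 27 + 15 + 6 = 48
Karl-Liam-Dave-Judy-Alice: 18 + 8 + 4 + 20 = 50
Karl-Liam-Dave-Heidi-Alice: 18 + 8 + 15 + 6 = 47
Karl-Heidi-Alice: 20 + 6 = 26
Karl-Dave-Judy-Alice: 27 + 4 + 20 = 51
Best route has total 26.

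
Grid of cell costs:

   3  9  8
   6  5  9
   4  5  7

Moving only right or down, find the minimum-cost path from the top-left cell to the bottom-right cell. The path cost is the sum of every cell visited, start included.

25

Cheapest: (0,0) -> (1,0) -> (2,0) -> (2,1) -> (2,2)
  3 + 6 + 4 + 5 + 7 = 25
(Top row then right column would cost 36.)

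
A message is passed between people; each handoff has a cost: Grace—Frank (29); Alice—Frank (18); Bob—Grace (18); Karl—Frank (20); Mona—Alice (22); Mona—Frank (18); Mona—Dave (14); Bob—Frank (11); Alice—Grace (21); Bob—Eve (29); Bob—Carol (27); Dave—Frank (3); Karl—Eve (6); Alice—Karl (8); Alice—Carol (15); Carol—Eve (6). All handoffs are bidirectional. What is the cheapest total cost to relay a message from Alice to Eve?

14

Comparing a few candidate routes:
Alice-Frank-Bob-Eve: 18 + 11 + 29 = 58
Alice-Frank-Karl-Eve: 18 + 20 + 6 = 44
Alice-Carol-Eve: 15 + 6 = 21
Alice-Frank-Bob-Carol-Eve: 18 + 11 + 27 + 6 = 62
Alice-Karl-Eve: 8 + 6 = 14
Shortest: 14.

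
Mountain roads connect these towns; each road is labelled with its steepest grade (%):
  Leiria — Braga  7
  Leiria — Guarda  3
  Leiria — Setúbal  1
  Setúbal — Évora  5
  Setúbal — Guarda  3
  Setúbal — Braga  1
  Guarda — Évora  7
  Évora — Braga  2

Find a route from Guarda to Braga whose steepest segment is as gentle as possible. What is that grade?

Comparing a few candidate routes:
Guarda → Setúbal → Évora → Braga: max(3, 5, 2) = 5
Guarda → Leiria → Setúbal → Évora → Braga: max(3, 1, 5, 2) = 5
Guarda → Leiria → Braga: max(3, 7) = 7
Guarda → Setúbal → Braga: max(3, 1) = 3
Guarda → Leiria → Setúbal → Braga: max(3, 1, 1) = 3
The minimum achievable maximum is 3%.

3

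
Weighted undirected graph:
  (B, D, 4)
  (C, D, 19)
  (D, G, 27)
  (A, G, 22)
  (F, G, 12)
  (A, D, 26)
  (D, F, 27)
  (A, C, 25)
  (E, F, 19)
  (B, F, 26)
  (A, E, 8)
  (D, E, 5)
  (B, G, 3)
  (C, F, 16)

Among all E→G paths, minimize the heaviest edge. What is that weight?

Checking several routes:
E - D - B - G: max(5, 4, 3) = 5
E - D - C - F - G: max(5, 19, 16, 12) = 19
E - F - G: max(19, 12) = 19
E - A - G: max(8, 22) = 22
E - F - C - D - B - G: max(19, 16, 19, 4, 3) = 19
The minimum achievable maximum is 5.

5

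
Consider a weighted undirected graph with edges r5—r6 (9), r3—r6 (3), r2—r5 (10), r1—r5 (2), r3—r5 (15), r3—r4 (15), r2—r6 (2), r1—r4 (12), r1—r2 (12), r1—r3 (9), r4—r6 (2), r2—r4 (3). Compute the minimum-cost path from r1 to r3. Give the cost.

A few of the r1→r3 routes:
r1→r4→r6→r3: 12 + 2 + 3 = 17
r1→r2→r6→r3: 12 + 2 + 3 = 17
r1→r5→r2→r6→r3: 2 + 10 + 2 + 3 = 17
r1→r3: 9
r1→r5→r6→r3: 2 + 9 + 3 = 14
r1→r5→r3: 2 + 15 = 17
Shortest: 9.

9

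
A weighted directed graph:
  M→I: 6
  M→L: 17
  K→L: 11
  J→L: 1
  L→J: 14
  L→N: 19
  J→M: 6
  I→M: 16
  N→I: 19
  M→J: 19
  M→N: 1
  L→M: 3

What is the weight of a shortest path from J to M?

Candidate routes:
J → M: 6
J → L → M: 1 + 3 = 4
J → L → N → I → M: 1 + 19 + 19 + 16 = 55
The minimum is 4.

4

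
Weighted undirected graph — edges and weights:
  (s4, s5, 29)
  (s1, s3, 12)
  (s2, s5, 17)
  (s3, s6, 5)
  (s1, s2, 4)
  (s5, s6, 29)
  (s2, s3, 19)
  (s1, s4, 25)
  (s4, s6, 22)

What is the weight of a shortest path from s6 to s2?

21

Some routes from s6 to s2:
s6-s4-s1-s3-s2: 22 + 25 + 12 + 19 = 78
s6-s4-s1-s2: 22 + 25 + 4 = 51
s6-s3-s1-s2: 5 + 12 + 4 = 21
s6-s3-s2: 5 + 19 = 24
s6-s5-s2: 29 + 17 = 46
s6-s4-s5-s2: 22 + 29 + 17 = 68
Best route has total 21.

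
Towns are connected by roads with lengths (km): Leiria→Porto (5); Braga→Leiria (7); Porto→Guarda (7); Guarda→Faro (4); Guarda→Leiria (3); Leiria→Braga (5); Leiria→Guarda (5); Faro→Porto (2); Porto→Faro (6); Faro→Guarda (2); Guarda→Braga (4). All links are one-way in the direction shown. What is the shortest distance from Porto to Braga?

11

Candidate routes:
Porto-Faro-Guarda-Leiria-Braga: 6 + 2 + 3 + 5 = 16
Porto-Guarda-Leiria-Braga: 7 + 3 + 5 = 15
Porto-Faro-Guarda-Braga: 6 + 2 + 4 = 12
Porto-Guarda-Braga: 7 + 4 = 11
Shortest: 11 km.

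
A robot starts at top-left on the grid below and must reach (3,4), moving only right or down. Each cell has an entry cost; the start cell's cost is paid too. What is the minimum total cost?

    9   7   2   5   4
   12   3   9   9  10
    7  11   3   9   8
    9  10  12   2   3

One optimal route is r0c0→r0c1→r0c2→r1c2→r2c2→r2c3→r3c3→r3c4.
Its cost is 9 + 7 + 2 + 9 + 3 + 9 + 2 + 3 = 44.
(Top row then right column would cost 48.)

44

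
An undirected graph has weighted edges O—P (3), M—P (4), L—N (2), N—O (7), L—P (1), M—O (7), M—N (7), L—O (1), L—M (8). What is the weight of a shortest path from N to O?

3

Checking several routes:
N -> O: 7
N -> L -> P -> O: 2 + 1 + 3 = 6
N -> L -> P -> M -> O: 2 + 1 + 4 + 7 = 14
N -> M -> P -> L -> O: 7 + 4 + 1 + 1 = 13
N -> L -> O: 2 + 1 = 3
Shortest: 3.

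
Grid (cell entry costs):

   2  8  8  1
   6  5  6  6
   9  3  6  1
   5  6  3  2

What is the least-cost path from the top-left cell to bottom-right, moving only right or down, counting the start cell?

25

Best path: [0,0] [1,0] [1,1] [2,1] [2,2] [2,3] [3,3]
Cost: 2 + 6 + 5 + 3 + 6 + 1 + 2 = 25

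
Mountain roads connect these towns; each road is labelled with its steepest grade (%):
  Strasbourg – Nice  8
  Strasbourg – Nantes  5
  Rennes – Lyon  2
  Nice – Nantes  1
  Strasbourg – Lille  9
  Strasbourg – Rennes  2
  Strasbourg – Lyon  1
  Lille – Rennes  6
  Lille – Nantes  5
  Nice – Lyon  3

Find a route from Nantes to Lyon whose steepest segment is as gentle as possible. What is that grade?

Checking several routes:
Nantes -> Lille -> Rennes -> Lyon: max(5, 6, 2) = 6
Nantes -> Nice -> Lyon: max(1, 3) = 3
Nantes -> Lille -> Rennes -> Strasbourg -> Lyon: max(5, 6, 2, 1) = 6
Nantes -> Strasbourg -> Lyon: max(5, 1) = 5
Nantes -> Strasbourg -> Rennes -> Lyon: max(5, 2, 2) = 5
The minimum achievable maximum is 3%.

3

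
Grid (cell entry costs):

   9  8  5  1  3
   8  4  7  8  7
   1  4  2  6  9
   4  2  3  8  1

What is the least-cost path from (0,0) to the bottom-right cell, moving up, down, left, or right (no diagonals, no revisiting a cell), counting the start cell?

One optimal route is r0c0 -> r1c0 -> r2c0 -> r2c1 -> r2c2 -> r3c2 -> r3c3 -> r3c4.
Its cost is 9 + 8 + 1 + 4 + 2 + 3 + 8 + 1 = 36.

36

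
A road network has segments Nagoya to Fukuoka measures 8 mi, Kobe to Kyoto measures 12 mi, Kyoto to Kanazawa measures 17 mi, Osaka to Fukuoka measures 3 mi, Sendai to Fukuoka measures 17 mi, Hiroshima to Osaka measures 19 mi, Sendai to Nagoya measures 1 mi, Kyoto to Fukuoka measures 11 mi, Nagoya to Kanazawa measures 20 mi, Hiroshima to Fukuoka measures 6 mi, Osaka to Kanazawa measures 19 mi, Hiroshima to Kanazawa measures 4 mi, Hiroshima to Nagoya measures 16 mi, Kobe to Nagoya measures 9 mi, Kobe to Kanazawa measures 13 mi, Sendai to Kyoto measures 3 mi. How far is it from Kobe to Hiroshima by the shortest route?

A few of the Kobe→Hiroshima routes:
Kobe→Kanazawa→Hiroshima: 13 + 4 = 17
Kobe→Nagoya→Hiroshima: 9 + 16 = 25
Kobe→Nagoya→Fukuoka→Hiroshima: 9 + 8 + 6 = 23
The minimum is 17 mi.

17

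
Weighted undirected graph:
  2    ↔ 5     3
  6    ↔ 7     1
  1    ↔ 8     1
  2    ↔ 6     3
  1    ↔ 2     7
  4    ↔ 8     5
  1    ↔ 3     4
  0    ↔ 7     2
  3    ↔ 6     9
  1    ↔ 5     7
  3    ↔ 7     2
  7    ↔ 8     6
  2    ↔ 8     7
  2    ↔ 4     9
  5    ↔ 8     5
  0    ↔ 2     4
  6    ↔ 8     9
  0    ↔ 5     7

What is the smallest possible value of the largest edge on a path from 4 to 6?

5

Comparing a few candidate routes:
4→8→5→2→6: max(5, 5, 3, 3) = 5
4→8→1→3→7→0→2→6: max(5, 1, 4, 2, 2, 4, 3) = 5
4→8→5→2→0→7→6: max(5, 5, 3, 4, 2, 1) = 5
4→8→7→6: max(5, 6, 1) = 6
4→8→1→3→7→6: max(5, 1, 4, 2, 1) = 5
4→8→7→0→2→6: max(5, 6, 2, 4, 3) = 6
Smallest bottleneck: 5.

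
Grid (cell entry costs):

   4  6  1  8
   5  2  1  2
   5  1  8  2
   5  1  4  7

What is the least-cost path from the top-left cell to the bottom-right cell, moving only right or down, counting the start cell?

23

Cheapest: (0,0) -> (0,1) -> (0,2) -> (1,2) -> (1,3) -> (2,3) -> (3,3)
  4 + 6 + 1 + 1 + 2 + 2 + 7 = 23
For comparison, the top-then-right route costs 30.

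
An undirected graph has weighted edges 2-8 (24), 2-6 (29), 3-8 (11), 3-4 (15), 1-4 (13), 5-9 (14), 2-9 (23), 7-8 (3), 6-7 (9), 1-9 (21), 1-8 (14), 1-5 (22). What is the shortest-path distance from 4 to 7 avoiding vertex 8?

Candidate routes:
4 -> 1 -> 5 -> 9 -> 2 -> 6 -> 7: 13 + 22 + 14 + 23 + 29 + 9 = 110
4 -> 1 -> 9 -> 2 -> 6 -> 7: 13 + 21 + 23 + 29 + 9 = 95
Best route has total 95.

95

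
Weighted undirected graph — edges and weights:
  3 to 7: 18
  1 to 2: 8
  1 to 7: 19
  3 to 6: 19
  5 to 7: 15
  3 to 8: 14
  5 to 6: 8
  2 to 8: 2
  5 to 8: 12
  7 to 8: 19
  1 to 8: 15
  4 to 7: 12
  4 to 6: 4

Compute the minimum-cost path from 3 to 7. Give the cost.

Comparing a few candidate routes:
3 → 7: 18
3 → 6 → 4 → 7: 19 + 4 + 12 = 35
3 → 8 → 7: 14 + 19 = 33
Best route has total 18.

18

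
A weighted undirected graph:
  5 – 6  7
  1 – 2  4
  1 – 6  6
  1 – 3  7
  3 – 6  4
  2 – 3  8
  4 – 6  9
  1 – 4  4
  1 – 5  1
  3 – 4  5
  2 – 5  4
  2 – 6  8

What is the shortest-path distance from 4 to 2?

8

A few of the 4→2 routes:
4-1-2: 4 + 4 = 8
4-3-2: 5 + 8 = 13
4-3-1-2: 5 + 7 + 4 = 16
4-3-1-5-2: 5 + 7 + 1 + 4 = 17
4-1-5-2: 4 + 1 + 4 = 9
The minimum is 8.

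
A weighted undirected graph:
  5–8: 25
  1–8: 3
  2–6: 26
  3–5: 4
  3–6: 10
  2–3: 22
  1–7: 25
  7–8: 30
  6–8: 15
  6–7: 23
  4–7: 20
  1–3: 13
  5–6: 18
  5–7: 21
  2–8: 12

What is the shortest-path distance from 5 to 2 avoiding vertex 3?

A few of the 5→2 routes:
5-6-2: 18 + 26 = 44
5-7-1-8-2: 21 + 25 + 3 + 12 = 61
5-8-2: 25 + 12 = 37
5-6-8-2: 18 + 15 + 12 = 45
5-7-8-2: 21 + 30 + 12 = 63
Best route has total 37.

37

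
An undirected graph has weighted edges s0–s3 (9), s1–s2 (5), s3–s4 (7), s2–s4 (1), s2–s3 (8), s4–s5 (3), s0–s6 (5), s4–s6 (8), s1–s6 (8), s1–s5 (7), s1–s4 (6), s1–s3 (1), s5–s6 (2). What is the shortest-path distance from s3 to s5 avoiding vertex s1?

10

Comparing a few candidate routes:
s3 - s2 - s4 - s5: 8 + 1 + 3 = 12
s3 - s0 - s6 - s5: 9 + 5 + 2 = 16
s3 - s4 - s5: 7 + 3 = 10
Shortest: 10.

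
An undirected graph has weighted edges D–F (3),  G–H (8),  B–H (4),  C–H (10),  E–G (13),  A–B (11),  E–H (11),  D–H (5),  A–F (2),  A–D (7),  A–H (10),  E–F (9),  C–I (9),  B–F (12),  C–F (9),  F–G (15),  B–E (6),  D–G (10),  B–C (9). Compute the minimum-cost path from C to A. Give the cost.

Checking several routes:
C -> B -> A: 9 + 11 = 20
C -> H -> A: 10 + 10 = 20
C -> F -> D -> A: 9 + 3 + 7 = 19
C -> F -> A: 9 + 2 = 11
The minimum is 11.

11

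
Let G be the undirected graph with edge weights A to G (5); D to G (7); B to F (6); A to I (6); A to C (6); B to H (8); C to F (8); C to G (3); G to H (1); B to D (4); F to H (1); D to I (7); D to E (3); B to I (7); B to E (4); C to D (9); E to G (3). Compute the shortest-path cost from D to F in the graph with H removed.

10

A few of the D→F routes:
D - B - F: 4 + 6 = 10
D - E - G - C - F: 3 + 3 + 3 + 8 = 17
D - E - B - F: 3 + 4 + 6 = 13
D - C - F: 9 + 8 = 17
Shortest: 10.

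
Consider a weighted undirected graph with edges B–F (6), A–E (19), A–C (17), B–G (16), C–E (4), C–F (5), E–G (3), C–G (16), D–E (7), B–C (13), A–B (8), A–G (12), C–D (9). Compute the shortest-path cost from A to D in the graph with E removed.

Checking several routes:
A→B→C→D: 8 + 13 + 9 = 30
A→B→F→C→D: 8 + 6 + 5 + 9 = 28
A→C→D: 17 + 9 = 26
The minimum is 26.

26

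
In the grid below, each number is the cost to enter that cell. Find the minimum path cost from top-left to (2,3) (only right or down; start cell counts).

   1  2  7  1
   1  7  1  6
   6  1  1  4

Cheapest: r0c0 -> r1c0 -> r2c0 -> r2c1 -> r2c2 -> r2c3
  1 + 1 + 6 + 1 + 1 + 4 = 14

14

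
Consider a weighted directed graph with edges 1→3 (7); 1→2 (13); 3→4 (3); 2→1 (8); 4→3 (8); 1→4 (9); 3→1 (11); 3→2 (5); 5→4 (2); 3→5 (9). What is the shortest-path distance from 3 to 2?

5

Candidate routes:
3 - 1 - 2: 11 + 13 = 24
3 - 2: 5
Best route has total 5.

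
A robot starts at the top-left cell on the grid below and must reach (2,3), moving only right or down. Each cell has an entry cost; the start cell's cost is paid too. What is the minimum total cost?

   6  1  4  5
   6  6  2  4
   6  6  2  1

16

One optimal route is r0c0 → r0c1 → r0c2 → r1c2 → r2c2 → r2c3.
Its cost is 6 + 1 + 4 + 2 + 2 + 1 = 16.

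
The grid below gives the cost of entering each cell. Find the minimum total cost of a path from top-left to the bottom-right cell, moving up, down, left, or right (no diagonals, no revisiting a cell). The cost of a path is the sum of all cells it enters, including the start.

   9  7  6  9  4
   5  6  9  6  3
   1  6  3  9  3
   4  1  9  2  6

One optimal route is [0,0] [1,0] [2,0] [3,0] [3,1] [3,2] [3,3] [3,4].
Its cost is 9 + 5 + 1 + 4 + 1 + 9 + 2 + 6 = 37.

37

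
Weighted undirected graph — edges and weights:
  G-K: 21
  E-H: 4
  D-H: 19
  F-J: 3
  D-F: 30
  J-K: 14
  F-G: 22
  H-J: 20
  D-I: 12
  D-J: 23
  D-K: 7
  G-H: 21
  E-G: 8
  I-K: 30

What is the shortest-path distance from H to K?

Checking several routes:
H -> D -> K: 19 + 7 = 26
H -> E -> G -> F -> J -> K: 4 + 8 + 22 + 3 + 14 = 51
H -> E -> G -> K: 4 + 8 + 21 = 33
H -> J -> K: 20 + 14 = 34
H -> G -> K: 21 + 21 = 42
H -> J -> D -> K: 20 + 23 + 7 = 50
Shortest: 26.

26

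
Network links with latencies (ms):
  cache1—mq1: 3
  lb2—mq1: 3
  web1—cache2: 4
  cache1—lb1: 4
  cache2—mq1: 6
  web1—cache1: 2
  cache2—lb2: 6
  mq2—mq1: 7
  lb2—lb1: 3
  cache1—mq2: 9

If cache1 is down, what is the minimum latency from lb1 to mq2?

Paths from lb1 to mq2 avoiding cache1:
lb1→lb2→cache2→mq1→mq2: 3 + 6 + 6 + 7 = 22
lb1→lb2→mq1→mq2: 3 + 3 + 7 = 13
Best route has total 13 ms.

13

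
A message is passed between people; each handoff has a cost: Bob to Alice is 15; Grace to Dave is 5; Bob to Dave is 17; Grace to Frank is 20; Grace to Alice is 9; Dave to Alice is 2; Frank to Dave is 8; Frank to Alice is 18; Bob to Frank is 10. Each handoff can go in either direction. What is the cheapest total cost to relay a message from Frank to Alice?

Some routes from Frank to Alice:
Frank-Grace-Alice: 20 + 9 = 29
Frank-Alice: 18
Frank-Bob-Alice: 10 + 15 = 25
Frank-Grace-Dave-Alice: 20 + 5 + 2 = 27
Frank-Dave-Grace-Alice: 8 + 5 + 9 = 22
Frank-Dave-Alice: 8 + 2 = 10
Best route has total 10.

10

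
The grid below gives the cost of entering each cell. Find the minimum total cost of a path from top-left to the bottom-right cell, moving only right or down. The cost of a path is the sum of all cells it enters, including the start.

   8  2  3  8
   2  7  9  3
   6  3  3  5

27

Cheapest: r0c0 → r1c0 → r2c0 → r2c1 → r2c2 → r2c3
  8 + 2 + 6 + 3 + 3 + 5 = 27
(Top row then right column would cost 29.)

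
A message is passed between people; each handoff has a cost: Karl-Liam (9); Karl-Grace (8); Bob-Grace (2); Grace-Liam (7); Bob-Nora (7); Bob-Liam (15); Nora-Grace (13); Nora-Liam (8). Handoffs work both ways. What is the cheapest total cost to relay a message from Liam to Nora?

8

A few of the Liam→Nora routes:
Liam - Grace - Bob - Nora: 7 + 2 + 7 = 16
Liam - Bob - Nora: 15 + 7 = 22
Liam - Nora: 8
Liam - Grace - Nora: 7 + 13 = 20
The minimum is 8.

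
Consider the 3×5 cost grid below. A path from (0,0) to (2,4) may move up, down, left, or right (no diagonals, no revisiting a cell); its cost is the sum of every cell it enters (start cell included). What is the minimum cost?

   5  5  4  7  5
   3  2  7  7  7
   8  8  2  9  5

33

Best path: [0,0] → [1,0] → [1,1] → [1,2] → [2,2] → [2,3] → [2,4]
Cost: 5 + 3 + 2 + 7 + 2 + 9 + 5 = 33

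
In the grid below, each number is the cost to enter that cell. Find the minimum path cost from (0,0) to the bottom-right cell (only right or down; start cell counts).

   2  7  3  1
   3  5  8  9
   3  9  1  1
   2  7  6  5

One optimal route is (0,0)→(1,0)→(2,0)→(2,1)→(2,2)→(2,3)→(3,3).
Its cost is 2 + 3 + 3 + 9 + 1 + 1 + 5 = 24.

24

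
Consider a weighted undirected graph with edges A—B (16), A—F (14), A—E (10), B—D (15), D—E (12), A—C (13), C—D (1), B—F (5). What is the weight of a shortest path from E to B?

26

Routes from E to B:
E -> A -> C -> D -> B: 10 + 13 + 1 + 15 = 39
E -> A -> F -> B: 10 + 14 + 5 = 29
E -> D -> C -> A -> B: 12 + 1 + 13 + 16 = 42
E -> D -> B: 12 + 15 = 27
E -> A -> B: 10 + 16 = 26
E -> D -> C -> A -> F -> B: 12 + 1 + 13 + 14 + 5 = 45
The minimum is 26.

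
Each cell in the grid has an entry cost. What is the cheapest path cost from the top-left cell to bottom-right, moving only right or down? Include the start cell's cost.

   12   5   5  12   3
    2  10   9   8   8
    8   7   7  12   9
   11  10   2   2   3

43

Best path: [0,0]→[1,0]→[2,0]→[2,1]→[2,2]→[3,2]→[3,3]→[3,4]
Cost: 12 + 2 + 8 + 7 + 7 + 2 + 2 + 3 = 43
For comparison, the top-then-right route costs 57.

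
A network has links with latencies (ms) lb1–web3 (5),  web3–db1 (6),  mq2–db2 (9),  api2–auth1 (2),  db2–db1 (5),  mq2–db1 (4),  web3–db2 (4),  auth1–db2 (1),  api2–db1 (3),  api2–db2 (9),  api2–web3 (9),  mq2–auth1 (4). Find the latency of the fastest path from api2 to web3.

7

Checking several routes:
api2 → auth1 → db2 → web3: 2 + 1 + 4 = 7
api2 → db2 → web3: 9 + 4 = 13
api2 → db1 → web3: 3 + 6 = 9
api2 → auth1 → db2 → db1 → web3: 2 + 1 + 5 + 6 = 14
api2 → web3: 9
api2 → db1 → db2 → web3: 3 + 5 + 4 = 12
Shortest: 7 ms.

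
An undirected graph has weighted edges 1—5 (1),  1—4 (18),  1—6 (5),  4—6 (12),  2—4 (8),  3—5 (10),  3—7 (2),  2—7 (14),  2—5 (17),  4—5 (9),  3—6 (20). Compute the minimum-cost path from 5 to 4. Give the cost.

Some routes from 5 to 4:
5 -> 1 -> 4: 1 + 18 = 19
5 -> 3 -> 7 -> 2 -> 4: 10 + 2 + 14 + 8 = 34
5 -> 4: 9
5 -> 1 -> 6 -> 4: 1 + 5 + 12 = 18
5 -> 2 -> 4: 17 + 8 = 25
Shortest: 9.

9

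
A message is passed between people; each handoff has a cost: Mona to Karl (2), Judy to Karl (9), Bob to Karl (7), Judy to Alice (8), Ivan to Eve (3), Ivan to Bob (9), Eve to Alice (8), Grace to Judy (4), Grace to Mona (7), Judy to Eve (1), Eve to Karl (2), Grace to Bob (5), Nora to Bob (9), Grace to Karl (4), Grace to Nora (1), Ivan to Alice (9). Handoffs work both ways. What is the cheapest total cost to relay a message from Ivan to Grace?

A few of the Ivan→Grace routes:
Ivan - Eve - Judy - Grace: 3 + 1 + 4 = 8
Ivan - Eve - Karl - Grace: 3 + 2 + 4 = 9
Ivan - Eve - Karl - Mona - Grace: 3 + 2 + 2 + 7 = 14
Ivan - Bob - Grace: 9 + 5 = 14
Ivan - Eve - Karl - Bob - Grace: 3 + 2 + 7 + 5 = 17
Best route has total 8.

8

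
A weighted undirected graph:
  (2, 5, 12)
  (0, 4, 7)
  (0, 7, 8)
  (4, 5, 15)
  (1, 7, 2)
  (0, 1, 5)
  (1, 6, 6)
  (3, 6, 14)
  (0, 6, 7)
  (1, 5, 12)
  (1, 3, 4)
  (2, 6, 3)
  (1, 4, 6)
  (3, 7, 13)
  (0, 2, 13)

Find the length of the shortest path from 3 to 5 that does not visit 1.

A few of the 3→5 routes:
3→6→2→5: 14 + 3 + 12 = 29
3→7→0→4→5: 13 + 8 + 7 + 15 = 43
3→7→0→6→2→5: 13 + 8 + 7 + 3 + 12 = 43
3→6→0→2→5: 14 + 7 + 13 + 12 = 46
3→6→0→4→5: 14 + 7 + 7 + 15 = 43
The minimum is 29.

29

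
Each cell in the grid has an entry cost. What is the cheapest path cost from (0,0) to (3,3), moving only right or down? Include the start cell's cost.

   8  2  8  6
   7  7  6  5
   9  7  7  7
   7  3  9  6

Path (0,0) → (0,1) → (1,1) → (1,2) → (1,3) → (2,3) → (3,3): 8 + 2 + 7 + 6 + 5 + 7 + 6 = 41.
(Top row then right column would cost 42.)

41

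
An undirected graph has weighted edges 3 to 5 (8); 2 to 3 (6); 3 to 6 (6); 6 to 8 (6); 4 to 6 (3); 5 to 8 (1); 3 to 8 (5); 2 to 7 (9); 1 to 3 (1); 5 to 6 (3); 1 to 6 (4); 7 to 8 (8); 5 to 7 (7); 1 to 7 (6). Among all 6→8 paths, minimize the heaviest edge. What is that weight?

3

Some routes from 6 to 8:
6 -> 3 -> 1 -> 7 -> 5 -> 8: max(6, 1, 6, 7, 1) = 7
6 -> 8: max(6) = 6
6 -> 5 -> 8: max(3, 1) = 3
6 -> 3 -> 8: max(6, 5) = 6
6 -> 1 -> 3 -> 8: max(4, 1, 5) = 5
Smallest bottleneck: 3.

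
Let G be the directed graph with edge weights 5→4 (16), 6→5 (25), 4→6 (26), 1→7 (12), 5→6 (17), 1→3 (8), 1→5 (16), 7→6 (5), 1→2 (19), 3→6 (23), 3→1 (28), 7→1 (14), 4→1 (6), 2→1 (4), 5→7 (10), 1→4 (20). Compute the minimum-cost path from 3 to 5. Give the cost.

A few of the 3→5 routes:
3-6-5: 23 + 25 = 48
3-1-5: 28 + 16 = 44
3-1-7-6-5: 28 + 12 + 5 + 25 = 70
The minimum is 44.

44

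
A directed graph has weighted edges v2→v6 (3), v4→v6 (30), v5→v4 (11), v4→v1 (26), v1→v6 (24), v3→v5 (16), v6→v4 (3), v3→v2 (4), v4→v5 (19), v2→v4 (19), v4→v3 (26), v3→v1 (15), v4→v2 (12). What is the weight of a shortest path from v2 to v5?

Candidate routes:
v2-v6-v4-v5: 3 + 3 + 19 = 25
v2-v6-v4-v3-v5: 3 + 3 + 26 + 16 = 48
v2-v4-v5: 19 + 19 = 38
v2-v4-v3-v5: 19 + 26 + 16 = 61
The minimum is 25.

25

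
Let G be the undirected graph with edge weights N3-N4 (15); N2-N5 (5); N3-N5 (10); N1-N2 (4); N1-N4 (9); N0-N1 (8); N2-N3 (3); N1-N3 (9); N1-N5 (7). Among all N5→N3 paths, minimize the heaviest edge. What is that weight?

5

A few of the N5→N3 routes:
N5 - N2 - N1 - N4 - N3: max(5, 4, 9, 15) = 15
N5 - N2 - N3: max(5, 3) = 5
N5 - N1 - N3: max(7, 9) = 9
N5 - N3: max(10) = 10
N5 - N2 - N1 - N3: max(5, 4, 9) = 9
N5 - N1 - N2 - N3: max(7, 4, 3) = 7
The minimum achievable maximum is 5.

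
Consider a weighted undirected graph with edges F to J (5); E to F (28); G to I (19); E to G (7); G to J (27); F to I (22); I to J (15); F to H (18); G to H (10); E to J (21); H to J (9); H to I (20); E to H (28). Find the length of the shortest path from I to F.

20

Checking several routes:
I→H→J→F: 20 + 9 + 5 = 34
I→H→F: 20 + 18 = 38
I→F: 22
I→J→F: 15 + 5 = 20
I→J→H→F: 15 + 9 + 18 = 42
Best route has total 20.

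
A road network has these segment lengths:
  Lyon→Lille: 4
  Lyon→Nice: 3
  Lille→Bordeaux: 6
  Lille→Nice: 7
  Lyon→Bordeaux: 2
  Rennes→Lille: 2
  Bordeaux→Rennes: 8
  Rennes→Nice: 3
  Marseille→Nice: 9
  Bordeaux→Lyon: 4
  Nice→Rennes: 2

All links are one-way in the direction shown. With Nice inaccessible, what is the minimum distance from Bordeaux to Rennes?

8

Routes from Bordeaux to Rennes avoiding Nice:
Bordeaux-Rennes: 8
The minimum is 8.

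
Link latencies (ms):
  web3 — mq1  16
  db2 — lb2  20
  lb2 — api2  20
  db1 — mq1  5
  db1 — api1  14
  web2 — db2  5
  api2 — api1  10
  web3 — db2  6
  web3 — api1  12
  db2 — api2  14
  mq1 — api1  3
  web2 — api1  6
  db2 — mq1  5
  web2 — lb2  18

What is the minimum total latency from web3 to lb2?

Comparing a few candidate routes:
web3→api1→web2→lb2: 12 + 6 + 18 = 36
web3→db2→mq1→api1→web2→lb2: 6 + 5 + 3 + 6 + 18 = 38
web3→db2→web2→lb2: 6 + 5 + 18 = 29
web3→db2→lb2: 6 + 20 = 26
Best route has total 26 ms.

26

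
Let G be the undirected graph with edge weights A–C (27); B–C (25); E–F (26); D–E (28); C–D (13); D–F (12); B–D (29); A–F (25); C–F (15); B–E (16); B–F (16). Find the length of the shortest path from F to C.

Comparing a few candidate routes:
F - D - C: 12 + 13 = 25
F - A - C: 25 + 27 = 52
F - B - D - C: 16 + 29 + 13 = 58
F - B - C: 16 + 25 = 41
F - C: 15
Best route has total 15.

15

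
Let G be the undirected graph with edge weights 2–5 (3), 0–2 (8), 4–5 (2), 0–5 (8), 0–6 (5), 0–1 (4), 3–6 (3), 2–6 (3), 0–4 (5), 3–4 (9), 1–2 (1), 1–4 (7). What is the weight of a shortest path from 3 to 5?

9

Checking several routes:
3 - 6 - 2 - 5: 3 + 3 + 3 = 9
3 - 4 - 5: 9 + 2 = 11
3 - 6 - 0 - 4 - 5: 3 + 5 + 5 + 2 = 15
Shortest: 9.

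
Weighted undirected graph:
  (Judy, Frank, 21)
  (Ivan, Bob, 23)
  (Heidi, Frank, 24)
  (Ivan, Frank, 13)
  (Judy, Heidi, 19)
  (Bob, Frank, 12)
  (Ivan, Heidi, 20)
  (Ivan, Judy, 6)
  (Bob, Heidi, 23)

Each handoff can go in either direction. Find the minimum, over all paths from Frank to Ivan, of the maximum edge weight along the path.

Comparing a few candidate routes:
Frank -> Bob -> Heidi -> Ivan: max(12, 23, 20) = 23
Frank -> Judy -> Heidi -> Ivan: max(21, 19, 20) = 21
Frank -> Judy -> Heidi -> Bob -> Ivan: max(21, 19, 23, 23) = 23
Frank -> Bob -> Heidi -> Judy -> Ivan: max(12, 23, 19, 6) = 23
Frank -> Ivan: max(13) = 13
Frank -> Judy -> Ivan: max(21, 6) = 21
Best route has worst link 13.

13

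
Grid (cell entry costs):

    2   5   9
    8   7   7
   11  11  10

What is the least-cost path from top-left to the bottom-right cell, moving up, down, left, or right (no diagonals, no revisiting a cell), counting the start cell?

31

Take r0c0→r0c1→r1c1→r1c2→r2c2 for a total of 2 + 5 + 7 + 7 + 10 = 31.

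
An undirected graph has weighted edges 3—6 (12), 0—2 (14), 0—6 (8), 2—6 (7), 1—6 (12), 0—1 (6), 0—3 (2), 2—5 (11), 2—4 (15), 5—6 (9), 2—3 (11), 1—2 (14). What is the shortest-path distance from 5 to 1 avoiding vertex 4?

Checking several routes:
5-2-3-0-1: 11 + 11 + 2 + 6 = 30
5-6-0-1: 9 + 8 + 6 = 23
5-6-2-1: 9 + 7 + 14 = 30
5-6-1: 9 + 12 = 21
5-2-1: 11 + 14 = 25
5-6-3-0-1: 9 + 12 + 2 + 6 = 29
The minimum is 21.

21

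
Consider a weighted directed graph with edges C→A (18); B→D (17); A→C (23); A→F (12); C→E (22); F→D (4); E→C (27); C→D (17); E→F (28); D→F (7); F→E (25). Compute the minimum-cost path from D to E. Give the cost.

Candidate routes:
D-F-E: 7 + 25 = 32
The minimum is 32.

32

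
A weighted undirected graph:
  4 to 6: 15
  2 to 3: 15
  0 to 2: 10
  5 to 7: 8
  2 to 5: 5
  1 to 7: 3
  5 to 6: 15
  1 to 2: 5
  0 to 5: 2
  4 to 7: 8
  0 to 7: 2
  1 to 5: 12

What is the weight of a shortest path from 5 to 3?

20

Some routes from 5 to 3:
5 → 0 → 2 → 3: 2 + 10 + 15 = 27
5 → 0 → 7 → 1 → 2 → 3: 2 + 2 + 3 + 5 + 15 = 27
5 → 7 → 0 → 2 → 3: 8 + 2 + 10 + 15 = 35
5 → 2 → 3: 5 + 15 = 20
5 → 1 → 2 → 3: 12 + 5 + 15 = 32
5 → 7 → 1 → 2 → 3: 8 + 3 + 5 + 15 = 31
Best route has total 20.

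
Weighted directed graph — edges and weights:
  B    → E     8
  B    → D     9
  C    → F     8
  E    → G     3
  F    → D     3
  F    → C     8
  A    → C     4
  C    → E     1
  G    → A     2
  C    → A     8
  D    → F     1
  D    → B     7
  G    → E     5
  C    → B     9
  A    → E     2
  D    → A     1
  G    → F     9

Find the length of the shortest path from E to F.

Paths from E to F:
E-G-F: 3 + 9 = 12
E-G-A-C-F: 3 + 2 + 4 + 8 = 17
E-G-A-C-B-D-F: 3 + 2 + 4 + 9 + 9 + 1 = 28
Best route has total 12.

12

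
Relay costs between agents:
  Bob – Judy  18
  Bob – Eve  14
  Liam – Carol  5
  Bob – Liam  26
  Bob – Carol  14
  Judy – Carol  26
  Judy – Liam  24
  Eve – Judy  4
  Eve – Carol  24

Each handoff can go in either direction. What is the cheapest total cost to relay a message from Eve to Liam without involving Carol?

Paths from Eve to Liam avoiding Carol:
Eve - Bob - Liam: 14 + 26 = 40
Eve - Judy - Bob - Liam: 4 + 18 + 26 = 48
Eve - Bob - Judy - Liam: 14 + 18 + 24 = 56
Eve - Judy - Liam: 4 + 24 = 28
Best route has total 28.

28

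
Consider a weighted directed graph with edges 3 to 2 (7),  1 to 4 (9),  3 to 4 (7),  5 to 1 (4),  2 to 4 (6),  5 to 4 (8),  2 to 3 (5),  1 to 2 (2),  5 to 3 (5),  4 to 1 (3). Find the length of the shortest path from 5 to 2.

6

Paths from 5 to 2:
5 -> 3 -> 2: 5 + 7 = 12
5 -> 1 -> 2: 4 + 2 = 6
5 -> 4 -> 1 -> 2: 8 + 3 + 2 = 13
5 -> 3 -> 4 -> 1 -> 2: 5 + 7 + 3 + 2 = 17
The minimum is 6.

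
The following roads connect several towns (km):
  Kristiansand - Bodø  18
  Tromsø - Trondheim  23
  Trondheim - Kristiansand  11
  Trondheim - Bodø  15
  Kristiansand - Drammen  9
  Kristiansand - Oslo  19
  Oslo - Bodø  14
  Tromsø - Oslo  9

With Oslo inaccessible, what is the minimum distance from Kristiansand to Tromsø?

34

Routes from Kristiansand to Tromsø avoiding Oslo:
Kristiansand-Trondheim-Tromsø: 11 + 23 = 34
Kristiansand-Bodø-Trondheim-Tromsø: 18 + 15 + 23 = 56
Best route has total 34 km.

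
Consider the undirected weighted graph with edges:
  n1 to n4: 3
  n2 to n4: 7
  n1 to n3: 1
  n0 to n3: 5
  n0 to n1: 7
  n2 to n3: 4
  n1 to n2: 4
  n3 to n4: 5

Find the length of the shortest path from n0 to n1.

Some routes from n0 to n1:
n0 -> n1: 7
n0 -> n3 -> n4 -> n1: 5 + 5 + 3 = 13
n0 -> n3 -> n1: 5 + 1 = 6
The minimum is 6.

6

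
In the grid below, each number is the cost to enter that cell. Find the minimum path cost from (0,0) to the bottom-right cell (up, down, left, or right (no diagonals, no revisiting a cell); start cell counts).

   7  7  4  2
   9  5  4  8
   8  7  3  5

Best path: [0,0] [0,1] [0,2] [1,2] [2,2] [2,3]
Cost: 7 + 7 + 4 + 4 + 3 + 5 = 30

30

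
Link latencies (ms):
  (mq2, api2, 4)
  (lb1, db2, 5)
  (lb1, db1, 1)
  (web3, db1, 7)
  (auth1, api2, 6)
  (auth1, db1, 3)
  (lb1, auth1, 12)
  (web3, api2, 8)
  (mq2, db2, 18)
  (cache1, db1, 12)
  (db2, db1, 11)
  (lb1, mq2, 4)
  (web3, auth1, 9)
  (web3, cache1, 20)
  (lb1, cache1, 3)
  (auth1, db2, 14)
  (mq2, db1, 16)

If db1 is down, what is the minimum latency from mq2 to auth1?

10

Checking several routes:
mq2→api2→auth1: 4 + 6 = 10
mq2→api2→web3→auth1: 4 + 8 + 9 = 21
mq2→lb1→auth1: 4 + 12 = 16
Shortest: 10 ms.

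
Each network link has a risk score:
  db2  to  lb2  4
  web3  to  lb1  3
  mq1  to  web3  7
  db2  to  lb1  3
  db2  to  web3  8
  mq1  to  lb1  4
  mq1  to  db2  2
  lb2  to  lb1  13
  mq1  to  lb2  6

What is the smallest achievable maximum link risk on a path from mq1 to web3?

Checking several routes:
mq1 - lb1 - web3: max(4, 3) = 4
mq1 - db2 - lb1 - web3: max(2, 3, 3) = 3
mq1 - lb2 - db2 - lb1 - web3: max(6, 4, 3, 3) = 6
Smallest bottleneck: 3.

3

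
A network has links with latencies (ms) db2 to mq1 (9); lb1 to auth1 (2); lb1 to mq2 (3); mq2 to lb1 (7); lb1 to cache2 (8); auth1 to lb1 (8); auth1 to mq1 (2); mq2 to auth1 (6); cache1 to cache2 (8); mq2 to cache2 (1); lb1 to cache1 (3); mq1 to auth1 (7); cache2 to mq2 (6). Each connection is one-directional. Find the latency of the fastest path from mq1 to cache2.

19

Routes from mq1 to cache2:
mq1 -> auth1 -> lb1 -> cache1 -> cache2: 7 + 8 + 3 + 8 = 26
mq1 -> auth1 -> lb1 -> mq2 -> cache2: 7 + 8 + 3 + 1 = 19
mq1 -> auth1 -> lb1 -> cache2: 7 + 8 + 8 = 23
Best route has total 19 ms.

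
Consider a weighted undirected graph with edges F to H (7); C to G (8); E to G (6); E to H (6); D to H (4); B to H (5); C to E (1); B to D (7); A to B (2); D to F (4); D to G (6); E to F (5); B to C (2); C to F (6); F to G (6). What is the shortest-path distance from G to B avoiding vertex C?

Comparing a few candidate routes:
G - D - B: 6 + 7 = 13
G - D - H - B: 6 + 4 + 5 = 15
G - E - H - B: 6 + 6 + 5 = 17
Best route has total 13.

13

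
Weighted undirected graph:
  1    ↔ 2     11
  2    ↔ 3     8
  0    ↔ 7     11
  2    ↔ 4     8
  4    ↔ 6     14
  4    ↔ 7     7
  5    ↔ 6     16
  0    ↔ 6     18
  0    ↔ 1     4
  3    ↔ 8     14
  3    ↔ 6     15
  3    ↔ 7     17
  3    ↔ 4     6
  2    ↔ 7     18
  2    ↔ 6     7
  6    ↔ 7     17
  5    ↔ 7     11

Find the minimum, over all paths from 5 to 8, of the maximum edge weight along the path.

Some routes from 5 to 8:
5→7→4→2→3→8: max(11, 7, 8, 8, 14) = 14
5→7→0→1→2→3→8: max(11, 11, 4, 11, 8, 14) = 14
5→7→4→6→2→3→8: max(11, 7, 14, 7, 8, 14) = 14
5→7→4→3→8: max(11, 7, 6, 14) = 14
Smallest bottleneck: 14.

14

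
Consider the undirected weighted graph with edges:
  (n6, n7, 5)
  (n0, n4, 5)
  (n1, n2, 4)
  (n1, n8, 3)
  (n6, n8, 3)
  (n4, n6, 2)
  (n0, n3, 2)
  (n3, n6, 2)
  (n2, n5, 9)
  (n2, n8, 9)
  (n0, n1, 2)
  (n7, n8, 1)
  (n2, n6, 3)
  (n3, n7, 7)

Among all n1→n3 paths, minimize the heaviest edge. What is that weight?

2

Some routes from n1 to n3:
n1→n0→n3: max(2, 2) = 2
n1→n2→n6→n3: max(4, 3, 2) = 4
n1→n8→n6→n3: max(3, 3, 2) = 3
Best route has worst link 2.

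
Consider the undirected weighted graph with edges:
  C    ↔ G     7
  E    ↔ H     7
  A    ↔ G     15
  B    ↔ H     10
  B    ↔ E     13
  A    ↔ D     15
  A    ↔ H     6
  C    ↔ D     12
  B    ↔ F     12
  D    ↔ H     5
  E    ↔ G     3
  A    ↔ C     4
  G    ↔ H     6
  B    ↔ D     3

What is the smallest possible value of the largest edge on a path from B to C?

6

Comparing a few candidate routes:
B -> D -> H -> G -> C: max(3, 5, 6, 7) = 7
B -> H -> A -> C: max(10, 6, 4) = 10
B -> D -> H -> E -> G -> C: max(3, 5, 7, 3, 7) = 7
B -> H -> E -> G -> C: max(10, 7, 3, 7) = 10
B -> H -> G -> C: max(10, 6, 7) = 10
B -> D -> H -> A -> C: max(3, 5, 6, 4) = 6
The minimum achievable maximum is 6.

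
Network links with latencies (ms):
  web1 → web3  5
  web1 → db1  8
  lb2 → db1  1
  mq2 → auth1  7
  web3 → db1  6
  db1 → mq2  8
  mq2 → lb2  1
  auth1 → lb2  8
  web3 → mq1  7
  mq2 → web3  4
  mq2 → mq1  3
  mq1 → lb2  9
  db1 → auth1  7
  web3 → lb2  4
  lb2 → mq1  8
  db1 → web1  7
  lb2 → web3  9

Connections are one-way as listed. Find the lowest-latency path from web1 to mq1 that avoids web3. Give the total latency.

Checking several routes:
web1 - db1 - mq2 - mq1: 8 + 8 + 3 = 19
web1 - db1 - auth1 - lb2 - mq1: 8 + 7 + 8 + 8 = 31
web1 - db1 - mq2 - lb2 - mq1: 8 + 8 + 1 + 8 = 25
Best route has total 19 ms.

19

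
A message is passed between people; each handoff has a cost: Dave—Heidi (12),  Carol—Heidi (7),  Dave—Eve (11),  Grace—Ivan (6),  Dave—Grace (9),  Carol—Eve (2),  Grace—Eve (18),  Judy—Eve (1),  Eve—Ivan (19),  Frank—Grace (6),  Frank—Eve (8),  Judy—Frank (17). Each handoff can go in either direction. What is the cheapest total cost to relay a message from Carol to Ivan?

Some routes from Carol to Ivan:
Carol → Eve → Frank → Grace → Ivan: 2 + 8 + 6 + 6 = 22
Carol → Eve → Grace → Ivan: 2 + 18 + 6 = 26
Carol → Eve → Ivan: 2 + 19 = 21
Shortest: 21.

21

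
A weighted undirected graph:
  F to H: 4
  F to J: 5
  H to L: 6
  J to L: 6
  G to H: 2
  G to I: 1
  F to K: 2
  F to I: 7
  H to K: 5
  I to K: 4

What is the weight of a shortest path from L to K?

11

Comparing a few candidate routes:
L → H → F → K: 6 + 4 + 2 = 12
L → H → G → I → K: 6 + 2 + 1 + 4 = 13
L → H → G → I → F → K: 6 + 2 + 1 + 7 + 2 = 18
L → H → K: 6 + 5 = 11
L → J → F → K: 6 + 5 + 2 = 13
The minimum is 11.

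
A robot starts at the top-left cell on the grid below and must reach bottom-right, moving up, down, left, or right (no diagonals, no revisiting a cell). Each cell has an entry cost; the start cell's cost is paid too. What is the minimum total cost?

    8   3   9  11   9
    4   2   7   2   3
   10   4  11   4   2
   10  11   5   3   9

Take [0,0] → [0,1] → [1,1] → [1,2] → [1,3] → [1,4] → [2,4] → [3,4] for a total of 8 + 3 + 2 + 7 + 2 + 3 + 2 + 9 = 36.

36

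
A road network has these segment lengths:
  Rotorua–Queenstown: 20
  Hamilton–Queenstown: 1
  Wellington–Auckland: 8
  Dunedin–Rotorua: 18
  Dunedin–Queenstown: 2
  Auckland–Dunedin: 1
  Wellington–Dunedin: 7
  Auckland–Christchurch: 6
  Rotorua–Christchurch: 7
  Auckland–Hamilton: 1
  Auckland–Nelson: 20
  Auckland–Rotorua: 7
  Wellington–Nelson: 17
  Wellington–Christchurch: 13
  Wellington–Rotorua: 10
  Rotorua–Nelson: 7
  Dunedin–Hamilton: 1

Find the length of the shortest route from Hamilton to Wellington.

8

A few of the Hamilton→Wellington routes:
Hamilton→Dunedin→Auckland→Wellington: 1 + 1 + 8 = 10
Hamilton→Dunedin→Wellington: 1 + 7 = 8
Hamilton→Auckland→Wellington: 1 + 8 = 9
Hamilton→Queenstown→Dunedin→Auckland→Wellington: 1 + 2 + 1 + 8 = 12
Hamilton→Auckland→Dunedin→Wellington: 1 + 1 + 7 = 9
Hamilton→Queenstown→Dunedin→Wellington: 1 + 2 + 7 = 10
Shortest: 8.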